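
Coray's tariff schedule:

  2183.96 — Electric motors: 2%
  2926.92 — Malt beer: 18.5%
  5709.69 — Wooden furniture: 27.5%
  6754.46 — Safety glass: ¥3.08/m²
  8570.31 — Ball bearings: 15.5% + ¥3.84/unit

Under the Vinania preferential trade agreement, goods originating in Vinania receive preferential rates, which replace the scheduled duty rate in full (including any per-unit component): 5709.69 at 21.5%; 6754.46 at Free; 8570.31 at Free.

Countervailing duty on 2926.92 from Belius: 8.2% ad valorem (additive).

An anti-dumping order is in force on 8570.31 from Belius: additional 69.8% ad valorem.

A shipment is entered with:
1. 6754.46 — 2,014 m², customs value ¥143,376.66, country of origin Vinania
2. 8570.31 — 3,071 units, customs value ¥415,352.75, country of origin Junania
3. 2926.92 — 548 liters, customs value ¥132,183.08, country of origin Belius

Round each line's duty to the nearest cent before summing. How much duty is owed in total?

¥111,465.20

Line 1 (6754.46, Vinania, 2,014 m², ¥143,376.66):
Base rate for 6754.46 is ¥3.08/m².
Origin Vinania qualifies under the Coray–Vinania agreement and 6754.46 is covered: preferential rate Free applies instead.
Duty = ¥143,376.66 × 0% = ¥0.00.
Line 2 (8570.31, Junania, 3,071 units, ¥415,352.75):
Base rate for 8570.31 is 15.5% + ¥3.84/unit.
8570.31 has an FTA preferential rate, but origin Junania is not Vinania; base rate stands.
The additional-duty order on 8570.31 targets Belius, not Junania; it does not apply.
Duty = ¥415,352.75 × 15.5% + 3,071 × ¥3.84 = ¥76,172.32.
Line 3 (2926.92, Belius, 548 liters, ¥132,183.08):
Base rate for 2926.92 is 18.5%.
Additional duty on 2926.92 from Belius: +8.2%. Applied ad valorem rate: 18.5% + 8.2% = 26.7%.
Duty = ¥132,183.08 × 26.7% = ¥35,292.88.
Total = ¥0.00 + ¥76,172.32 + ¥35,292.88 = ¥111,465.20.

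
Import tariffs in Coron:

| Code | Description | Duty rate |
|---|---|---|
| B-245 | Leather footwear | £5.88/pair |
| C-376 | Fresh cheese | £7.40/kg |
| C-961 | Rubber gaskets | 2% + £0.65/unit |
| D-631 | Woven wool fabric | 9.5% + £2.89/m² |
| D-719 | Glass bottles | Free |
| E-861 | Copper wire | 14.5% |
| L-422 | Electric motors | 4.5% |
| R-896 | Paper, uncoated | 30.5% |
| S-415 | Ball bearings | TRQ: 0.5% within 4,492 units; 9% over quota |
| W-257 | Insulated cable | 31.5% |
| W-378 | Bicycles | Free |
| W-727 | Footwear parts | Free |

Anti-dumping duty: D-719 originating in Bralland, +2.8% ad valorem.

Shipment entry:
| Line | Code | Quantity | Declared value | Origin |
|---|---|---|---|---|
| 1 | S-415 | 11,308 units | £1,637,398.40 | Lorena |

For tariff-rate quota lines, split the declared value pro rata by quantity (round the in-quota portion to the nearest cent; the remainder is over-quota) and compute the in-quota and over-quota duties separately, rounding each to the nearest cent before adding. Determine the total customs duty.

Line 1 (S-415, Lorena, 11,308 units, £1,637,398.40):
Code S-415 is under a tariff-rate quota (threshold 4,492 units). In-quota: 4,492 units at 0.5%; over-quota: 6,816 units at 9%.
Pro-rata value split: in-quota = £1,637,398.40 × 4,492/11,308 = £650,441.60; over-quota = £1,637,398.40 − £650,441.60 = £986,956.80.
In-quota duty = £650,441.60 × 0.5% = £3,252.21. Over-quota duty = £986,956.80 × 9% = £88,826.11.
Line duty = £3,252.21 + £88,826.11 = £92,078.32.

£92,078.32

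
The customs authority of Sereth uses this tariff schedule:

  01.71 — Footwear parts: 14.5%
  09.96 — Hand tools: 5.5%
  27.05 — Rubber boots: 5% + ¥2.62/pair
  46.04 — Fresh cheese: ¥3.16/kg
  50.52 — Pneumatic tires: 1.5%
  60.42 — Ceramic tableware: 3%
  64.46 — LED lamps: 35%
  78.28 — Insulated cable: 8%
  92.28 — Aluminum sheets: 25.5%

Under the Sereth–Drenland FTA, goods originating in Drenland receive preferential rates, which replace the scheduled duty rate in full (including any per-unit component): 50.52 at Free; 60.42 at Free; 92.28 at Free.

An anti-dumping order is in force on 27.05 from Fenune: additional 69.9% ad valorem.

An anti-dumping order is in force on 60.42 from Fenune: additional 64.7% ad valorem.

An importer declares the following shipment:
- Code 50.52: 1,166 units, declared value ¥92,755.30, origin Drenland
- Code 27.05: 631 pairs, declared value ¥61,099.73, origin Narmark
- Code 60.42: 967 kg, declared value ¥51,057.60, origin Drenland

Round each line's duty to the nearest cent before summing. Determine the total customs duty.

Line 1 (50.52, Drenland, 1,166 units, ¥92,755.30):
Base rate for 50.52 is 1.5%.
Origin Drenland qualifies under the Sereth–Drenland agreement and 50.52 is covered: preferential rate Free applies instead.
Duty = ¥92,755.30 × 0% = ¥0.00.
Line 2 (27.05, Narmark, 631 pairs, ¥61,099.73):
Base rate for 27.05 is 5% + ¥2.62/pair.
The additional-duty order on 27.05 targets Fenune, not Narmark; it does not apply.
Duty = ¥61,099.73 × 5% + 631 × ¥2.62 = ¥4,708.21.
Line 3 (60.42, Drenland, 967 kg, ¥51,057.60):
Base rate for 60.42 is 3%.
Origin Drenland qualifies under the Sereth–Drenland agreement and 60.42 is covered: preferential rate Free applies instead.
The additional-duty order on 60.42 targets Fenune, not Drenland; it does not apply.
Duty = ¥51,057.60 × 0% = ¥0.00.
Total = ¥0.00 + ¥4,708.21 + ¥0.00 = ¥4,708.21.

¥4,708.21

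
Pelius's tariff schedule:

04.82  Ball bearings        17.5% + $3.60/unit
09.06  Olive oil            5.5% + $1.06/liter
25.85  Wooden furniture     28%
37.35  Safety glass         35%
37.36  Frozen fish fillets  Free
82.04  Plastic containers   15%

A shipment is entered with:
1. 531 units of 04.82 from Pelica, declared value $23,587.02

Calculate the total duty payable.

Line 1 (04.82, Pelica, 531 units, $23,587.02):
Base rate for 04.82 is 17.5% + $3.60/unit.
Duty = $23,587.02 × 17.5% + 531 × $3.60 = $6,039.33.

$6,039.33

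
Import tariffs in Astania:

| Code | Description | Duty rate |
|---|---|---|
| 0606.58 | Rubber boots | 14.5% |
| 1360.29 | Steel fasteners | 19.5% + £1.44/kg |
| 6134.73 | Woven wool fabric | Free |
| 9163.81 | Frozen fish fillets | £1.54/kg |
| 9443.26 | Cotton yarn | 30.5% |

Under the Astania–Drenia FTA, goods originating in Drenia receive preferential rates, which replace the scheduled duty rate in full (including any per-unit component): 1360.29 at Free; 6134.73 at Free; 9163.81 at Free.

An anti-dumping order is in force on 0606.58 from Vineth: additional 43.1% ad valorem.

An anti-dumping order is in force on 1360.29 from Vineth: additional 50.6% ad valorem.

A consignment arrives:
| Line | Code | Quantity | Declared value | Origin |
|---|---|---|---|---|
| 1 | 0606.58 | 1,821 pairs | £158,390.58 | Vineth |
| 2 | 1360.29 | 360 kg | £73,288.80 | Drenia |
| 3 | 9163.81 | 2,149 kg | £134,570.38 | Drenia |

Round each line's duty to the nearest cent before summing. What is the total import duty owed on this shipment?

Line 1 (0606.58, Vineth, 1,821 pairs, £158,390.58):
Base rate for 0606.58 is 14.5%.
Additional duty on 0606.58 from Vineth: +43.1%. Applied ad valorem rate: 14.5% + 43.1% = 57.6%.
Duty = £158,390.58 × 57.6% = £91,232.97.
Line 2 (1360.29, Drenia, 360 kg, £73,288.80):
Base rate for 1360.29 is 19.5% + £1.44/kg.
Origin Drenia qualifies under the Astania–Drenia agreement and 1360.29 is covered: preferential rate Free applies instead.
The additional-duty order on 1360.29 targets Vineth, not Drenia; it does not apply.
Duty = £73,288.80 × 0% = £0.00.
Line 3 (9163.81, Drenia, 2,149 kg, £134,570.38):
Base rate for 9163.81 is £1.54/kg.
Origin Drenia qualifies under the Astania–Drenia agreement and 9163.81 is covered: preferential rate Free applies instead.
Duty = £134,570.38 × 0% = £0.00.
Total = £91,232.97 + £0.00 + £0.00 = £91,232.97.

£91,232.97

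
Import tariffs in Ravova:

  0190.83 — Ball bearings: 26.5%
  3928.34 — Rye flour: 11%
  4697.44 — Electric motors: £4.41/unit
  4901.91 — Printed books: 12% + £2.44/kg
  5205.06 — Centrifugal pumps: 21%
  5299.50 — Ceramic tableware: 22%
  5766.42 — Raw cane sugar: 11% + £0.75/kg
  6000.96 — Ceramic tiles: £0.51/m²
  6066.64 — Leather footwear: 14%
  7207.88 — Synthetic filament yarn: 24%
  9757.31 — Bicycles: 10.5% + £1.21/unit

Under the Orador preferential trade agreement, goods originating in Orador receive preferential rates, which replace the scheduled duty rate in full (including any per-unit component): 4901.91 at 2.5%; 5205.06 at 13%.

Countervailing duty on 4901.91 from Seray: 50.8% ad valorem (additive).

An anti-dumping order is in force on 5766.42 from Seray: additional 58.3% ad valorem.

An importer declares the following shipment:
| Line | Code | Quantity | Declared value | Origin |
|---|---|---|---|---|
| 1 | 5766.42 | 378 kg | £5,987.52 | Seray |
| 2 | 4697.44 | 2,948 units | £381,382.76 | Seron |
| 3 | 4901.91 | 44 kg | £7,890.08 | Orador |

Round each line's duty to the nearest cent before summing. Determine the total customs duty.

£17,630.78

Line 1 (5766.42, Seray, 378 kg, £5,987.52):
Base rate for 5766.42 is 11% + £0.75/kg.
Additional duty on 5766.42 from Seray: +58.3%. Applied ad valorem rate: 11% + 58.3% = 69.3%.
Duty = £5,987.52 × 69.3% + 378 × £0.75 = £4,432.85.
Line 2 (4697.44, Seron, 2,948 units, £381,382.76):
Base rate for 4697.44 is £4.41/unit.
Duty = 2,948 × £4.41 = £13,000.68.
Line 3 (4901.91, Orador, 44 kg, £7,890.08):
Base rate for 4901.91 is 12% + £2.44/kg.
Origin Orador qualifies under the Ravova–Orador agreement and 4901.91 is covered: preferential rate 2.5% applies instead.
The additional-duty order on 4901.91 targets Seray, not Orador; it does not apply.
Duty = £7,890.08 × 2.5% = £197.25.
Total = £4,432.85 + £13,000.68 + £197.25 = £17,630.78.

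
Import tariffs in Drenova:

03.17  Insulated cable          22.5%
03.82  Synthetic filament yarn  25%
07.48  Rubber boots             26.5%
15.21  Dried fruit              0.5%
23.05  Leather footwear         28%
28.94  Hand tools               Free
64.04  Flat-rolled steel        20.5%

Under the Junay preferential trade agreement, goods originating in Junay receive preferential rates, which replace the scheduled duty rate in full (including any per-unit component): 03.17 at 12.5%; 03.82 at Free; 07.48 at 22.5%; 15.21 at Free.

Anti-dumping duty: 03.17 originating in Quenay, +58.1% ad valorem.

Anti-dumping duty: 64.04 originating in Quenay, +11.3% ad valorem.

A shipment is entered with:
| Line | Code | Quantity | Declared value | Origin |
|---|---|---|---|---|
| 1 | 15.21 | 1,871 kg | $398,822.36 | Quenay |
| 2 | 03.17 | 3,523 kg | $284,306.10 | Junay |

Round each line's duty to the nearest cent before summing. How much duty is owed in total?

Line 1 (15.21, Quenay, 1,871 kg, $398,822.36):
Base rate for 15.21 is 0.5%.
15.21 has an FTA preferential rate, but origin Quenay is not Junay; base rate stands.
Duty = $398,822.36 × 0.5% = $1,994.11.
Line 2 (03.17, Junay, 3,523 kg, $284,306.10):
Base rate for 03.17 is 22.5%.
Origin Junay qualifies under the Drenova–Junay agreement and 03.17 is covered: preferential rate 12.5% applies instead.
The additional-duty order on 03.17 targets Quenay, not Junay; it does not apply.
Duty = $284,306.10 × 12.5% = $35,538.26.
Total = $1,994.11 + $35,538.26 = $37,532.37.

$37,532.37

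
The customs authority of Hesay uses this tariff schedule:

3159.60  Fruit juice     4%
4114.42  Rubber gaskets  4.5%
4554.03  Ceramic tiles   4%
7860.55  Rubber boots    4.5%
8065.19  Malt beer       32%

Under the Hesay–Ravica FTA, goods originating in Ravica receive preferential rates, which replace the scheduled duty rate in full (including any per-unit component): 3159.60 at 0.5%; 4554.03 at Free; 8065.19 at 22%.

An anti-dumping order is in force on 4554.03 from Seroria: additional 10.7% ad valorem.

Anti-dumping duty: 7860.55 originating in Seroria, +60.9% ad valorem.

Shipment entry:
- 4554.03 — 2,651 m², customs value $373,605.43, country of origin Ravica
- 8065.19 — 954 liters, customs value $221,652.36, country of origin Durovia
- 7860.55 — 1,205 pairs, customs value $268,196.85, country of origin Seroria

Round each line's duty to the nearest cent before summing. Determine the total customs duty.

$246,329.50

Line 1 (4554.03, Ravica, 2,651 m², $373,605.43):
Base rate for 4554.03 is 4%.
Origin Ravica qualifies under the Hesay–Ravica agreement and 4554.03 is covered: preferential rate Free applies instead.
The additional-duty order on 4554.03 targets Seroria, not Ravica; it does not apply.
Duty = $373,605.43 × 0% = $0.00.
Line 2 (8065.19, Durovia, 954 liters, $221,652.36):
Base rate for 8065.19 is 32%.
8065.19 has an FTA preferential rate, but origin Durovia is not Ravica; base rate stands.
Duty = $221,652.36 × 32% = $70,928.76.
Line 3 (7860.55, Seroria, 1,205 pairs, $268,196.85):
Base rate for 7860.55 is 4.5%.
Additional duty on 7860.55 from Seroria: +60.9%. Applied ad valorem rate: 4.5% + 60.9% = 65.4%.
Duty = $268,196.85 × 65.4% = $175,400.74.
Total = $0.00 + $70,928.76 + $175,400.74 = $246,329.50.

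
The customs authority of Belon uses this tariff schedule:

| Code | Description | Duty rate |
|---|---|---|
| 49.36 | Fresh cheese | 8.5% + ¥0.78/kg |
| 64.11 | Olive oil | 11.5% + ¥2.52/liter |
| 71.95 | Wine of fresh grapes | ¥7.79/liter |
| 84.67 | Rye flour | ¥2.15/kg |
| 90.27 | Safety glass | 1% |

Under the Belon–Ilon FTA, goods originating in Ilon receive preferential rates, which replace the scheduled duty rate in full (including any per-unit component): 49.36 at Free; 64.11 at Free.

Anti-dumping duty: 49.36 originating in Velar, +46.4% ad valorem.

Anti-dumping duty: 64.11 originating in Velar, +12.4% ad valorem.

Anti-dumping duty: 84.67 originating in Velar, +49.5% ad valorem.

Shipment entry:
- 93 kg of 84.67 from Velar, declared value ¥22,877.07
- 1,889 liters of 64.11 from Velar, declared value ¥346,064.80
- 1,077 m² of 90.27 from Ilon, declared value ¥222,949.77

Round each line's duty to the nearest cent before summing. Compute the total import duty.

¥101,223.37

Line 1 (84.67, Velar, 93 kg, ¥22,877.07):
Base rate for 84.67 is ¥2.15/kg.
Additional duty on 84.67 from Velar: +49.5% ad valorem. Applied ad valorem rate = 49.5%.
Duty = ¥22,877.07 × 49.5% + 93 × ¥2.15 = ¥11,524.10.
Line 2 (64.11, Velar, 1,889 liters, ¥346,064.80):
Base rate for 64.11 is 11.5% + ¥2.52/liter.
64.11 has an FTA preferential rate, but origin Velar is not Ilon; base rate stands.
Additional duty on 64.11 from Velar: +12.4%. Applied ad valorem rate: 11.5% + 12.4% = 23.9%.
Duty = ¥346,064.80 × 23.9% + 1,889 × ¥2.52 = ¥87,469.77.
Line 3 (90.27, Ilon, 1,077 m², ¥222,949.77):
Base rate for 90.27 is 1%.
Origin Ilon is the FTA partner but 90.27 is not on the preference list; base rate stands.
Duty = ¥222,949.77 × 1% = ¥2,229.50.
Total = ¥11,524.10 + ¥87,469.77 + ¥2,229.50 = ¥101,223.37.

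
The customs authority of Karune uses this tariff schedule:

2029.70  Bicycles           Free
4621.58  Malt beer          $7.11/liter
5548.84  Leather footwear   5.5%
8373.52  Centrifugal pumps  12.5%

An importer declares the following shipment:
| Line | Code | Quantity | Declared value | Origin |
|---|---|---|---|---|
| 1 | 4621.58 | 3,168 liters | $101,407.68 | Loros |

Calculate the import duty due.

Line 1 (4621.58, Loros, 3,168 liters, $101,407.68):
Base rate for 4621.58 is $7.11/liter.
Duty = 3,168 × $7.11 = $22,524.48.

$22,524.48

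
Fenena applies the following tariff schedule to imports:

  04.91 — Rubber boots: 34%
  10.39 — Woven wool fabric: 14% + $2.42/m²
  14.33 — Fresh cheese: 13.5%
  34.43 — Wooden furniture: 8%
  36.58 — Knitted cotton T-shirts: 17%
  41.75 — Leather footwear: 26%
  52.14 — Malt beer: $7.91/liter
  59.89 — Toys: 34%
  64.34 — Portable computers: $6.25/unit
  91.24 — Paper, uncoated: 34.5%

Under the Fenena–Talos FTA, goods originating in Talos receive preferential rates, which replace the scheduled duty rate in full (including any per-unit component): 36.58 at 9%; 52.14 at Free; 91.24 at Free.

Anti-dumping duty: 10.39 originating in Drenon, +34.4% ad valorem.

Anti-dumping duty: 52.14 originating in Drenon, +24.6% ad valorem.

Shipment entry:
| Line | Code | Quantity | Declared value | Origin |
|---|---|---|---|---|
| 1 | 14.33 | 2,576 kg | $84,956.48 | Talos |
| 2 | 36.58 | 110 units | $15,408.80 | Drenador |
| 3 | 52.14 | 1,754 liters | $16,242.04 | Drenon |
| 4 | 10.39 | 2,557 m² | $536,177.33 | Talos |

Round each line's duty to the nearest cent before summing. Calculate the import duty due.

Line 1 (14.33, Talos, 2,576 kg, $84,956.48):
Base rate for 14.33 is 13.5%.
Origin Talos is the FTA partner but 14.33 is not on the preference list; base rate stands.
Duty = $84,956.48 × 13.5% = $11,469.12.
Line 2 (36.58, Drenador, 110 units, $15,408.80):
Base rate for 36.58 is 17%.
36.58 has an FTA preferential rate, but origin Drenador is not Talos; base rate stands.
Duty = $15,408.80 × 17% = $2,619.50.
Line 3 (52.14, Drenon, 1,754 liters, $16,242.04):
Base rate for 52.14 is $7.91/liter.
52.14 has an FTA preferential rate, but origin Drenon is not Talos; base rate stands.
Additional duty on 52.14 from Drenon: +24.6% ad valorem. Applied ad valorem rate = 24.6%.
Duty = $16,242.04 × 24.6% + 1,754 × $7.91 = $17,869.68.
Line 4 (10.39, Talos, 2,557 m², $536,177.33):
Base rate for 10.39 is 14% + $2.42/m².
Origin Talos is the FTA partner but 10.39 is not on the preference list; base rate stands.
The additional-duty order on 10.39 targets Drenon, not Talos; it does not apply.
Duty = $536,177.33 × 14% + 2,557 × $2.42 = $81,252.77.
Total = $11,469.12 + $2,619.50 + $17,869.68 + $81,252.77 = $113,211.07.

$113,211.07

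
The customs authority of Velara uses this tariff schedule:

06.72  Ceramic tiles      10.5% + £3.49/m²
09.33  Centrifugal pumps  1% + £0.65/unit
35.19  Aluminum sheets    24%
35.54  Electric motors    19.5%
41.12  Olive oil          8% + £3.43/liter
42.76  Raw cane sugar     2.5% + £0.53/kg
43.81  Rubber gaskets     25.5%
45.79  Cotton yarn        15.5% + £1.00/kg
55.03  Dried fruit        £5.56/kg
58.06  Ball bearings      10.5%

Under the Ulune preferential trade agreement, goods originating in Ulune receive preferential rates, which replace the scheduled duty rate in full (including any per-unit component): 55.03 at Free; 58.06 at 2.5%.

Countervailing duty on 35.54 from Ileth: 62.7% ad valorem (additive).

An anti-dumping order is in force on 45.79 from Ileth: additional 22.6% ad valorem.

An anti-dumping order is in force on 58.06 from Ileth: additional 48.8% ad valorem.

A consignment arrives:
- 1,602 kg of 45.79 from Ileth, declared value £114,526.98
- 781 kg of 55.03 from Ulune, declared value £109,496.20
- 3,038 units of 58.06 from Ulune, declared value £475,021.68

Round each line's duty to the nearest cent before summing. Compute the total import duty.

Line 1 (45.79, Ileth, 1,602 kg, £114,526.98):
Base rate for 45.79 is 15.5% + £1.00/kg.
Additional duty on 45.79 from Ileth: +22.6%. Applied ad valorem rate: 15.5% + 22.6% = 38.1%.
Duty = £114,526.98 × 38.1% + 1,602 × £1.00 = £45,236.78.
Line 2 (55.03, Ulune, 781 kg, £109,496.20):
Base rate for 55.03 is £5.56/kg.
Origin Ulune qualifies under the Velara–Ulune agreement and 55.03 is covered: preferential rate Free applies instead.
Duty = £109,496.20 × 0% = £0.00.
Line 3 (58.06, Ulune, 3,038 units, £475,021.68):
Base rate for 58.06 is 10.5%.
Origin Ulune qualifies under the Velara–Ulune agreement and 58.06 is covered: preferential rate 2.5% applies instead.
The additional-duty order on 58.06 targets Ileth, not Ulune; it does not apply.
Duty = £475,021.68 × 2.5% = £11,875.54.
Total = £45,236.78 + £0.00 + £11,875.54 = £57,112.32.

£57,112.32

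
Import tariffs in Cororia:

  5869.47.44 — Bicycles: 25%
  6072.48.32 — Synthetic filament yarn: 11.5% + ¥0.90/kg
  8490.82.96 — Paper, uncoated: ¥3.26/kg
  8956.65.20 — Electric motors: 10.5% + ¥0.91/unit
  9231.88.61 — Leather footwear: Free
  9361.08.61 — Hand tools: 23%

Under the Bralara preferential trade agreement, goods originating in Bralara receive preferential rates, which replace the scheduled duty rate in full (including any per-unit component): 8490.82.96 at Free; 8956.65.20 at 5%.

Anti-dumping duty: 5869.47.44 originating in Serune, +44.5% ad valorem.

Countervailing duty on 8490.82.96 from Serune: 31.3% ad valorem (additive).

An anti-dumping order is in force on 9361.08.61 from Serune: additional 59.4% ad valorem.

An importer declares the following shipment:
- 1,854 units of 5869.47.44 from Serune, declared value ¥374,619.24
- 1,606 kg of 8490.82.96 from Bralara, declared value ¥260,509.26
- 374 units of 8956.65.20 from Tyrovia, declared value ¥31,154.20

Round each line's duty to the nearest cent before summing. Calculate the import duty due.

Line 1 (5869.47.44, Serune, 1,854 units, ¥374,619.24):
Base rate for 5869.47.44 is 25%.
Additional duty on 5869.47.44 from Serune: +44.5%. Applied ad valorem rate: 25% + 44.5% = 69.5%.
Duty = ¥374,619.24 × 69.5% = ¥260,360.37.
Line 2 (8490.82.96, Bralara, 1,606 kg, ¥260,509.26):
Base rate for 8490.82.96 is ¥3.26/kg.
Origin Bralara qualifies under the Cororia–Bralara agreement and 8490.82.96 is covered: preferential rate Free applies instead.
The additional-duty order on 8490.82.96 targets Serune, not Bralara; it does not apply.
Duty = ¥260,509.26 × 0% = ¥0.00.
Line 3 (8956.65.20, Tyrovia, 374 units, ¥31,154.20):
Base rate for 8956.65.20 is 10.5% + ¥0.91/unit.
8956.65.20 has an FTA preferential rate, but origin Tyrovia is not Bralara; base rate stands.
Duty = ¥31,154.20 × 10.5% + 374 × ¥0.91 = ¥3,611.53.
Total = ¥260,360.37 + ¥0.00 + ¥3,611.53 = ¥263,971.90.

¥263,971.90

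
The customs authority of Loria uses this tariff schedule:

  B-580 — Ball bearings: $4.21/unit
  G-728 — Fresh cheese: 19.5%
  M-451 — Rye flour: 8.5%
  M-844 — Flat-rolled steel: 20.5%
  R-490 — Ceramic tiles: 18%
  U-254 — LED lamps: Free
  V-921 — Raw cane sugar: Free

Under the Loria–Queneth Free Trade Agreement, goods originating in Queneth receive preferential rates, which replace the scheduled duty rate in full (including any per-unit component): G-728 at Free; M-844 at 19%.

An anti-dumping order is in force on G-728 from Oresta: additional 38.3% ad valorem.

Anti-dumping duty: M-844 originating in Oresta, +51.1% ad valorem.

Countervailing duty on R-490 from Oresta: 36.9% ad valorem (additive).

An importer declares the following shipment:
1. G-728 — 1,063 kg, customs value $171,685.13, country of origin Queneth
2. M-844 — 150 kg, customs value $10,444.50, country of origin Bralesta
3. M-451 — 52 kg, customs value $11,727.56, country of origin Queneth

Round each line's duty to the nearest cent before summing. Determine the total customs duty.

Line 1 (G-728, Queneth, 1,063 kg, $171,685.13):
Base rate for G-728 is 19.5%.
Origin Queneth qualifies under the Loria–Queneth agreement and G-728 is covered: preferential rate Free applies instead.
The additional-duty order on G-728 targets Oresta, not Queneth; it does not apply.
Duty = $171,685.13 × 0% = $0.00.
Line 2 (M-844, Bralesta, 150 kg, $10,444.50):
Base rate for M-844 is 20.5%.
M-844 has an FTA preferential rate, but origin Bralesta is not Queneth; base rate stands.
The additional-duty order on M-844 targets Oresta, not Bralesta; it does not apply.
Duty = $10,444.50 × 20.5% = $2,141.12.
Line 3 (M-451, Queneth, 52 kg, $11,727.56):
Base rate for M-451 is 8.5%.
Origin Queneth is the FTA partner but M-451 is not on the preference list; base rate stands.
Duty = $11,727.56 × 8.5% = $996.84.
Total = $0.00 + $2,141.12 + $996.84 = $3,137.96.

$3,137.96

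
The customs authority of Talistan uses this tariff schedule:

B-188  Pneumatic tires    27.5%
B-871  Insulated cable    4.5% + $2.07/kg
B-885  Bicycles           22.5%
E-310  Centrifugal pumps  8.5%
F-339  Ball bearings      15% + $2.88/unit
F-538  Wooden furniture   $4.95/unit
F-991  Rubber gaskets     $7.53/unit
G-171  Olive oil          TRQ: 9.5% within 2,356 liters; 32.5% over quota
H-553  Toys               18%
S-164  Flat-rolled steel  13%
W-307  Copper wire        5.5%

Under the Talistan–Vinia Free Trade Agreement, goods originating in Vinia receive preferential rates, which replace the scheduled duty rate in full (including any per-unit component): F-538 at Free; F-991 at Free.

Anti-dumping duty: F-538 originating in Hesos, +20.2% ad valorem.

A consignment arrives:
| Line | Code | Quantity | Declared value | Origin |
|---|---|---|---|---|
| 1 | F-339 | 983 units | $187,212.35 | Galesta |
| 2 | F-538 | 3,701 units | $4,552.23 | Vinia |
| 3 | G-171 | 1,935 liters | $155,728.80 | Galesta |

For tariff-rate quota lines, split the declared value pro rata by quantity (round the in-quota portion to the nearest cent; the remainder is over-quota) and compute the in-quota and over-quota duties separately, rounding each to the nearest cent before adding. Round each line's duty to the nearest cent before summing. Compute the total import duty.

Line 1 (F-339, Galesta, 983 units, $187,212.35):
Base rate for F-339 is 15% + $2.88/unit.
Duty = $187,212.35 × 15% + 983 × $2.88 = $30,912.89.
Line 2 (F-538, Vinia, 3,701 units, $4,552.23):
Base rate for F-538 is $4.95/unit.
Origin Vinia qualifies under the Talistan–Vinia agreement and F-538 is covered: preferential rate Free applies instead.
The additional-duty order on F-538 targets Hesos, not Vinia; it does not apply.
Duty = $4,552.23 × 0% = $0.00.
Line 3 (G-171, Galesta, 1,935 liters, $155,728.80):
Code G-171 is under a tariff-rate quota (threshold 2,356 liters). Quantity 1,935 liters is within the quota, so the in-quota rate 9.5% applies to the full value.
Duty = $155,728.80 × 9.5% = $14,794.24.
Total = $30,912.89 + $0.00 + $14,794.24 = $45,707.13.

$45,707.13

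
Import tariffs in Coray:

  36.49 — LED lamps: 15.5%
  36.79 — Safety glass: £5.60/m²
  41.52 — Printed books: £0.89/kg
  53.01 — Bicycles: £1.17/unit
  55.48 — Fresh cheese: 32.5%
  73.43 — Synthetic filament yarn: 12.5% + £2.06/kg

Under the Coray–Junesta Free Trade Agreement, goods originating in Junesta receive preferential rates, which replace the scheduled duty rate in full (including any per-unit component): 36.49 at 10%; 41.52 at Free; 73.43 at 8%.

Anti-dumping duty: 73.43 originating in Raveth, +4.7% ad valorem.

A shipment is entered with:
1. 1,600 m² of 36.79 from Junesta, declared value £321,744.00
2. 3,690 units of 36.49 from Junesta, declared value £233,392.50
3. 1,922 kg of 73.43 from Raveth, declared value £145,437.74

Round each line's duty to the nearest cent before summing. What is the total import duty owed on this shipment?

£61,273.86

Line 1 (36.79, Junesta, 1,600 m², £321,744.00):
Base rate for 36.79 is £5.60/m².
Origin Junesta is the FTA partner but 36.79 is not on the preference list; base rate stands.
Duty = 1,600 × £5.60 = £8,960.00.
Line 2 (36.49, Junesta, 3,690 units, £233,392.50):
Base rate for 36.49 is 15.5%.
Origin Junesta qualifies under the Coray–Junesta agreement and 36.49 is covered: preferential rate 10% applies instead.
Duty = £233,392.50 × 10% = £23,339.25.
Line 3 (73.43, Raveth, 1,922 kg, £145,437.74):
Base rate for 73.43 is 12.5% + £2.06/kg.
73.43 has an FTA preferential rate, but origin Raveth is not Junesta; base rate stands.
Additional duty on 73.43 from Raveth: +4.7%. Applied ad valorem rate: 12.5% + 4.7% = 17.2%.
Duty = £145,437.74 × 17.2% + 1,922 × £2.06 = £28,974.61.
Total = £8,960.00 + £23,339.25 + £28,974.61 = £61,273.86.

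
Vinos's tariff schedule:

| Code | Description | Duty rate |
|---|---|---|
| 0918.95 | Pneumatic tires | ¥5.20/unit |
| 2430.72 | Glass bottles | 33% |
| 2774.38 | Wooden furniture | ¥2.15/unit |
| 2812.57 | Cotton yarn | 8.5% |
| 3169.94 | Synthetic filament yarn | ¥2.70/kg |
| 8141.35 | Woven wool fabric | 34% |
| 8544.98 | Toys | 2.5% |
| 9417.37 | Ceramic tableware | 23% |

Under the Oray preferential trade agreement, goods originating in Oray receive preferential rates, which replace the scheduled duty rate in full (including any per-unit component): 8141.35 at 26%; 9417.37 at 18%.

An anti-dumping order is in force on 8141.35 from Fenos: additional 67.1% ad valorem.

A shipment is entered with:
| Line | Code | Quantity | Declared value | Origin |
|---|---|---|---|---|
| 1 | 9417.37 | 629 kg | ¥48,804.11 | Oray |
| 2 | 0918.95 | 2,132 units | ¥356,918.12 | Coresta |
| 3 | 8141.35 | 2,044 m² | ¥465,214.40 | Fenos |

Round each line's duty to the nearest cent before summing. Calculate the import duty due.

Line 1 (9417.37, Oray, 629 kg, ¥48,804.11):
Base rate for 9417.37 is 23%.
Origin Oray qualifies under the Vinos–Oray agreement and 9417.37 is covered: preferential rate 18% applies instead.
Duty = ¥48,804.11 × 18% = ¥8,784.74.
Line 2 (0918.95, Coresta, 2,132 units, ¥356,918.12):
Base rate for 0918.95 is ¥5.20/unit.
Duty = 2,132 × ¥5.20 = ¥11,086.40.
Line 3 (8141.35, Fenos, 2,044 m², ¥465,214.40):
Base rate for 8141.35 is 34%.
8141.35 has an FTA preferential rate, but origin Fenos is not Oray; base rate stands.
Additional duty on 8141.35 from Fenos: +67.1%. Applied ad valorem rate: 34% + 67.1% = 101.1%.
Duty = ¥465,214.40 × 101.1% = ¥470,331.76.
Total = ¥8,784.74 + ¥11,086.40 + ¥470,331.76 = ¥490,202.90.

¥490,202.90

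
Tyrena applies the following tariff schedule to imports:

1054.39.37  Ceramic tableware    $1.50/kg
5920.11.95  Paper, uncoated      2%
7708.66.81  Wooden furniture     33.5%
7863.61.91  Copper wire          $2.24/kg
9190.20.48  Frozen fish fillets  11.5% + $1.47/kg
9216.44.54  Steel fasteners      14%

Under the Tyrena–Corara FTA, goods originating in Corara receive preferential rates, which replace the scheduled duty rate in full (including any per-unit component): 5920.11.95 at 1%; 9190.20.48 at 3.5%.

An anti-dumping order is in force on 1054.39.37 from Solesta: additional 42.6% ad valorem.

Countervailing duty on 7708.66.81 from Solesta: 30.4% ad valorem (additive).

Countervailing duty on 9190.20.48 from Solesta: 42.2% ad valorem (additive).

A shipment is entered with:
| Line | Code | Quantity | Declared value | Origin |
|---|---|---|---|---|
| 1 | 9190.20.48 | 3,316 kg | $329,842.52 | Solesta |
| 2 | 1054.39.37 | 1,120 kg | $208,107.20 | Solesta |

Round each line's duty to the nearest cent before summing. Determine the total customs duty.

$272,333.62

Line 1 (9190.20.48, Solesta, 3,316 kg, $329,842.52):
Base rate for 9190.20.48 is 11.5% + $1.47/kg.
9190.20.48 has an FTA preferential rate, but origin Solesta is not Corara; base rate stands.
Additional duty on 9190.20.48 from Solesta: +42.2%. Applied ad valorem rate: 11.5% + 42.2% = 53.7%.
Duty = $329,842.52 × 53.7% + 3,316 × $1.47 = $181,999.95.
Line 2 (1054.39.37, Solesta, 1,120 kg, $208,107.20):
Base rate for 1054.39.37 is $1.50/kg.
Additional duty on 1054.39.37 from Solesta: +42.6% ad valorem. Applied ad valorem rate = 42.6%.
Duty = $208,107.20 × 42.6% + 1,120 × $1.50 = $90,333.67.
Total = $181,999.95 + $90,333.67 = $272,333.62.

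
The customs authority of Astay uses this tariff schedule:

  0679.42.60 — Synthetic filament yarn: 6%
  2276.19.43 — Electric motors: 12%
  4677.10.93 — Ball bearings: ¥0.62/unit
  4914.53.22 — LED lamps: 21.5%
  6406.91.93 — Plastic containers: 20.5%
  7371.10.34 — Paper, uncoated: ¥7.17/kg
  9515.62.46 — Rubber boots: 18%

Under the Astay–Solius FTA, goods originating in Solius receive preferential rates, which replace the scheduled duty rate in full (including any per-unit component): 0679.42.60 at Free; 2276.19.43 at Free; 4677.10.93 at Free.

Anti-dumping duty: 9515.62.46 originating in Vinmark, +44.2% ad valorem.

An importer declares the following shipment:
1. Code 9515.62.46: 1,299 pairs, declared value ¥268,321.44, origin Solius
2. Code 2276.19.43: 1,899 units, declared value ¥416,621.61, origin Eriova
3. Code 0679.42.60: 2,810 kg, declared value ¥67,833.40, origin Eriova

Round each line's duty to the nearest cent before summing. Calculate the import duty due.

¥102,362.45

Line 1 (9515.62.46, Solius, 1,299 pairs, ¥268,321.44):
Base rate for 9515.62.46 is 18%.
Origin Solius is the FTA partner but 9515.62.46 is not on the preference list; base rate stands.
The additional-duty order on 9515.62.46 targets Vinmark, not Solius; it does not apply.
Duty = ¥268,321.44 × 18% = ¥48,297.86.
Line 2 (2276.19.43, Eriova, 1,899 units, ¥416,621.61):
Base rate for 2276.19.43 is 12%.
2276.19.43 has an FTA preferential rate, but origin Eriova is not Solius; base rate stands.
Duty = ¥416,621.61 × 12% = ¥49,994.59.
Line 3 (0679.42.60, Eriova, 2,810 kg, ¥67,833.40):
Base rate for 0679.42.60 is 6%.
0679.42.60 has an FTA preferential rate, but origin Eriova is not Solius; base rate stands.
Duty = ¥67,833.40 × 6% = ¥4,070.00.
Total = ¥48,297.86 + ¥49,994.59 + ¥4,070.00 = ¥102,362.45.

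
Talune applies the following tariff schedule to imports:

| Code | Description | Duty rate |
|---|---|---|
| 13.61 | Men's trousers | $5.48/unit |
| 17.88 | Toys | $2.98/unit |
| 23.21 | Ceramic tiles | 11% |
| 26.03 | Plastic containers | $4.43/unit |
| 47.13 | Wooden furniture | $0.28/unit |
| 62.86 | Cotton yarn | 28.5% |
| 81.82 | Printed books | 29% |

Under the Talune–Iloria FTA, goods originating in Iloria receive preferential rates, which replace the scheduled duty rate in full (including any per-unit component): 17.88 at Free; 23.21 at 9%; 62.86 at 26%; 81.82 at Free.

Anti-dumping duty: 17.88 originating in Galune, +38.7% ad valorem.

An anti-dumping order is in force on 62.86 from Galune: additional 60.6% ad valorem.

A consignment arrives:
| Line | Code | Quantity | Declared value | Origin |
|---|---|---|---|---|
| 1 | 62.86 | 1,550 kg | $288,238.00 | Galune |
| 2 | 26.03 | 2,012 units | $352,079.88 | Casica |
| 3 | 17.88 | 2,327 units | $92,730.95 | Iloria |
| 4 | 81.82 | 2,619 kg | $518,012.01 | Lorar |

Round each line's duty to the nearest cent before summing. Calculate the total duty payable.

$415,956.70

Line 1 (62.86, Galune, 1,550 kg, $288,238.00):
Base rate for 62.86 is 28.5%.
62.86 has an FTA preferential rate, but origin Galune is not Iloria; base rate stands.
Additional duty on 62.86 from Galune: +60.6%. Applied ad valorem rate: 28.5% + 60.6% = 89.1%.
Duty = $288,238.00 × 89.1% = $256,820.06.
Line 2 (26.03, Casica, 2,012 units, $352,079.88):
Base rate for 26.03 is $4.43/unit.
Duty = 2,012 × $4.43 = $8,913.16.
Line 3 (17.88, Iloria, 2,327 units, $92,730.95):
Base rate for 17.88 is $2.98/unit.
Origin Iloria qualifies under the Talune–Iloria agreement and 17.88 is covered: preferential rate Free applies instead.
The additional-duty order on 17.88 targets Galune, not Iloria; it does not apply.
Duty = $92,730.95 × 0% = $0.00.
Line 4 (81.82, Lorar, 2,619 kg, $518,012.01):
Base rate for 81.82 is 29%.
81.82 has an FTA preferential rate, but origin Lorar is not Iloria; base rate stands.
Duty = $518,012.01 × 29% = $150,223.48.
Total = $256,820.06 + $8,913.16 + $0.00 + $150,223.48 = $415,956.70.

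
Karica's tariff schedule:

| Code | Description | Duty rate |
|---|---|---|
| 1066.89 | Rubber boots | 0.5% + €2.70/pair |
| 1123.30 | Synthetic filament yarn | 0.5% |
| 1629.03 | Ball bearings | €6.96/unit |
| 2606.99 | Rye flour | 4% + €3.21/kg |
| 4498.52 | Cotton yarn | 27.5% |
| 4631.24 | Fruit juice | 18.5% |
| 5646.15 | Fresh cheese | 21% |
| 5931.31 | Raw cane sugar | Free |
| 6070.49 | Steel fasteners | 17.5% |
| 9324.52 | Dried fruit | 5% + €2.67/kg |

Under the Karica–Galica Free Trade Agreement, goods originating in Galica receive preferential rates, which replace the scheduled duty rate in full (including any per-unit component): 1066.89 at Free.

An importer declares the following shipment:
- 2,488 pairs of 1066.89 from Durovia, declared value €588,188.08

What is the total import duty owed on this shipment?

Line 1 (1066.89, Durovia, 2,488 pairs, €588,188.08):
Base rate for 1066.89 is 0.5% + €2.70/pair.
1066.89 has an FTA preferential rate, but origin Durovia is not Galica; base rate stands.
Duty = €588,188.08 × 0.5% + 2,488 × €2.70 = €9,658.54.

€9,658.54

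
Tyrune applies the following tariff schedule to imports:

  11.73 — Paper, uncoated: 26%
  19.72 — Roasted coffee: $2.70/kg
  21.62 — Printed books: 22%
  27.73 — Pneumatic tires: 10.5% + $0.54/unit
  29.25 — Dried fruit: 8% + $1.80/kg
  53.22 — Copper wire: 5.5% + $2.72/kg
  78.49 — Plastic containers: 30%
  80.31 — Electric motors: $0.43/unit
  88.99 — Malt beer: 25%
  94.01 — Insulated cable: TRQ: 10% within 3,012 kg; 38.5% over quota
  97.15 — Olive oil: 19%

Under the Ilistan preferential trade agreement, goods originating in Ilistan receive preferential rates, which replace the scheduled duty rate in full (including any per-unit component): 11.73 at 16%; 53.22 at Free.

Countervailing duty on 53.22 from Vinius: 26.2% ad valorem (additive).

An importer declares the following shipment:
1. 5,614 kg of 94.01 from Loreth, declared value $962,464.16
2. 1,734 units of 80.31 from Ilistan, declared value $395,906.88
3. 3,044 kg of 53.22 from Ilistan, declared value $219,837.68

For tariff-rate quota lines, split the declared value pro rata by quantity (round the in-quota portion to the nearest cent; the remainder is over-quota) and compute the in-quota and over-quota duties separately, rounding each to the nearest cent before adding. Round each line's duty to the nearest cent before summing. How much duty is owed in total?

$224,126.80

Line 1 (94.01, Loreth, 5,614 kg, $962,464.16):
Code 94.01 is under a tariff-rate quota (threshold 3,012 kg). In-quota: 3,012 kg at 10%; over-quota: 2,602 kg at 38.5%.
Pro-rata value split: in-quota = $962,464.16 × 3,012/5,614 = $516,377.28; over-quota = $962,464.16 − $516,377.28 = $446,086.88.
In-quota duty = $516,377.28 × 10% = $51,637.73. Over-quota duty = $446,086.88 × 38.5% = $171,743.45.
Line duty = $51,637.73 + $171,743.45 = $223,381.18.
Line 2 (80.31, Ilistan, 1,734 units, $395,906.88):
Base rate for 80.31 is $0.43/unit.
Origin Ilistan is the FTA partner but 80.31 is not on the preference list; base rate stands.
Duty = 1,734 × $0.43 = $745.62.
Line 3 (53.22, Ilistan, 3,044 kg, $219,837.68):
Base rate for 53.22 is 5.5% + $2.72/kg.
Origin Ilistan qualifies under the Tyrune–Ilistan agreement and 53.22 is covered: preferential rate Free applies instead.
The additional-duty order on 53.22 targets Vinius, not Ilistan; it does not apply.
Duty = $219,837.68 × 0% = $0.00.
Total = $223,381.18 + $745.62 + $0.00 = $224,126.80.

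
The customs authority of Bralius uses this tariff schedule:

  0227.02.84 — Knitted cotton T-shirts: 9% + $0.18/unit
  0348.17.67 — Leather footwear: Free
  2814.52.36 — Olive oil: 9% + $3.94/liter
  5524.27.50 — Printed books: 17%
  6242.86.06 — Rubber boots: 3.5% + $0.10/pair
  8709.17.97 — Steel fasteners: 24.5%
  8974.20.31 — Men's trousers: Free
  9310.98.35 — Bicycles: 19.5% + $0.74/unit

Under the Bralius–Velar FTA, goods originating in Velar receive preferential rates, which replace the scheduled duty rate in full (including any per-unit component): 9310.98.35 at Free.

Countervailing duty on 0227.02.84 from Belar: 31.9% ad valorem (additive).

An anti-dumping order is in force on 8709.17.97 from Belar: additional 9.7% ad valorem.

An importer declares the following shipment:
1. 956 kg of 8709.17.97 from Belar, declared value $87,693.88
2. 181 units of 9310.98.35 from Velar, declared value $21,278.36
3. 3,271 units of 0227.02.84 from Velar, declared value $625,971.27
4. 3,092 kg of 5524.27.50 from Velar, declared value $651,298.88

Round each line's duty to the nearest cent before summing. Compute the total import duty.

$197,638.31

Line 1 (8709.17.97, Belar, 956 kg, $87,693.88):
Base rate for 8709.17.97 is 24.5%.
Additional duty on 8709.17.97 from Belar: +9.7%. Applied ad valorem rate: 24.5% + 9.7% = 34.2%.
Duty = $87,693.88 × 34.2% = $29,991.31.
Line 2 (9310.98.35, Velar, 181 units, $21,278.36):
Base rate for 9310.98.35 is 19.5% + $0.74/unit.
Origin Velar qualifies under the Bralius–Velar agreement and 9310.98.35 is covered: preferential rate Free applies instead.
Duty = $21,278.36 × 0% = $0.00.
Line 3 (0227.02.84, Velar, 3,271 units, $625,971.27):
Base rate for 0227.02.84 is 9% + $0.18/unit.
Origin Velar is the FTA partner but 0227.02.84 is not on the preference list; base rate stands.
The additional-duty order on 0227.02.84 targets Belar, not Velar; it does not apply.
Duty = $625,971.27 × 9% + 3,271 × $0.18 = $56,926.19.
Line 4 (5524.27.50, Velar, 3,092 kg, $651,298.88):
Base rate for 5524.27.50 is 17%.
Origin Velar is the FTA partner but 5524.27.50 is not on the preference list; base rate stands.
Duty = $651,298.88 × 17% = $110,720.81.
Total = $29,991.31 + $0.00 + $56,926.19 + $110,720.81 = $197,638.31.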